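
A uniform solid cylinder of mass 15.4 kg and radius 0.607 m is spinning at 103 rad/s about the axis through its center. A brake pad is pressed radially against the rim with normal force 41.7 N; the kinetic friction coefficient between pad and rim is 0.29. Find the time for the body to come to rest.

t ≈ 39.8 s

I = ½MR² = (1/2)(15.4)(0.607)² = 2.837 kg·m².
Friction force f = μN = (0.29)(41.7) = 12.09 N at the rim; torque magnitude τ = fR = 7.340 N·m, opposing ω.
|α| = τ/I = 7.340/2.837 = 2.587 rad/s² (deceleration).
0 = ω₀ − |α|t ⇒ t = ω₀/|α| = 103/2.587 = 39.81 s.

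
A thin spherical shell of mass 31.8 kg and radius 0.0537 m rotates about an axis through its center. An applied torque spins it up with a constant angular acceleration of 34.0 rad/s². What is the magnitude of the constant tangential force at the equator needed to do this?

I = (2/3)MR² = (2/3)(31.8)(0.0537)² = 0.06113 kg·m².
The required torque is τ = Iα = (0.06113)(34.00) = 2.079 N·m.
A tangential force at the equator gives τ = FR, so F = τ/R = 2.079/0.0537 = 38.71 N.

F ≈ 38.7 N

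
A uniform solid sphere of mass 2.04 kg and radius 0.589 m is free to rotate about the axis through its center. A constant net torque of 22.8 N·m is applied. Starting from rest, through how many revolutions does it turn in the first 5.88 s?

≈ 222 revolutions

I = (2/5)MR² = (2/5)(2.04)(0.589)² = 0.2831 kg·m².
α = τ/I = 22.8/0.2831 = 80.54 rad/s².
θ = ½αt² = ½(80.54)(5.88)² = 1392 rad.
Revolutions = θ/(2π) = 221.6.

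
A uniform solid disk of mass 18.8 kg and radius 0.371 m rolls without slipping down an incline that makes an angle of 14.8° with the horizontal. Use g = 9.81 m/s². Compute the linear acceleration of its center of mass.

Translation along the incline: Mg sinθ − f = Ma.
Rotation about the center: fR = Iα with I = ½MR². No-slip gives a = αR, so f = (I/R²)a = (1/2)M a.
Substituting: Mg sinθ = (1 + 0.5000)Ma, so a = g sinθ/(1 + 0.5000) = (9.81) sin 14.8° / 1.500 = 1.671 m/s².

a ≈ 1.67 m/s²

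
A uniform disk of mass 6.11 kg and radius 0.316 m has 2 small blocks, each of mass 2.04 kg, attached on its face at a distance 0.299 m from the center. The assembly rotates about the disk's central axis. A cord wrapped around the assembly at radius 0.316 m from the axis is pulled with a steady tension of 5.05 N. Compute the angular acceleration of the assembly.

α ≈ 2.38 rad/s²

I_disk = ½MR² = ½(6.11)(0.316)² = 0.3051 kg·m².
I_blocks = 2·m·r² = 2(2.04)(0.299)² = 0.3648 kg·m².
Total I = 0.6698 kg·m².
τ = F r = (5.05)(0.316) = 1.596 N·m.
α = τ/I = 1.596/0.6698 = 2.382 rad/s².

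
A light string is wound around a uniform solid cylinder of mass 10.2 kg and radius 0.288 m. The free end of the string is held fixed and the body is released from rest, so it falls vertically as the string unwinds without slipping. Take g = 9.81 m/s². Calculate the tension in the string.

Translation: Mg − T = Ma. Rotation about the center: TR = Iα with I = ½MR².
With a = αR: T = (I/R²)a = (1/2)M a, so Mg = (1 + 0.5000)Ma.
a = g/(1 + 0.5000) = 9.81/1.500 = 6.540 m/s².
T = 0.5000·M·a = (0.5000)(10.2)(6.540) = 33.35 N.

T ≈ 33.4 N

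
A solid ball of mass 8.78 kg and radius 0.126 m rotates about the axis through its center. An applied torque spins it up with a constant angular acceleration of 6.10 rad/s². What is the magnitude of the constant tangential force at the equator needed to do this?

I = (2/5)MR² = (2/5)(8.78)(0.126)² = 0.05576 kg·m².
The required torque is τ = Iα = (0.05576)(6.100) = 0.3401 N·m.
A tangential force at the equator gives τ = FR, so F = τ/R = 0.3401/0.126 = 2.699 N.

F ≈ 2.70 N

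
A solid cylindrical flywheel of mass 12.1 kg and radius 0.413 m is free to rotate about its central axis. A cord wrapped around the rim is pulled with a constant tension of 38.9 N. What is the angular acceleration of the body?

I = ½MR² = (1/2)(12.1)(0.413)² = 1.032 kg·m².
τ = F R = (38.9)(0.413) = 16.07 N·m.
Newton's second law for rotation, τ = Iα, gives α = τ/I = 16.07/1.032 = 15.57 rad/s².

α ≈ 15.6 rad/s²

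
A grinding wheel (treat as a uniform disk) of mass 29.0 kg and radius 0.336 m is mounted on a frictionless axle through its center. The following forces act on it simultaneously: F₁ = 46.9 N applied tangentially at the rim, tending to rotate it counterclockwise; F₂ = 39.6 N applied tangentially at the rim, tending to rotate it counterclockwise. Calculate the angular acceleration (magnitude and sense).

α ≈ 17.8 rad/s², counterclockwise

I = ½MR² = (1/2)(29.0)(0.336)² = 1.637 kg·m².
Taking counterclockwise as positive: τ₁ = +(46.9)(0.336) = +15.76 N·m; τ₂ = +(39.6)(0.336) = +13.31 N·m.
Net torque τ = 29.06 N·m.
α = τ/I = 29.06/1.637 = 17.75 rad/s².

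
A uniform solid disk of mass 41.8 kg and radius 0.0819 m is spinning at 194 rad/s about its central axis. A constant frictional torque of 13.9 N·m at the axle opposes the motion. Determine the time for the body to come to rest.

t ≈ 1.96 s

I = ½MR² = (1/2)(41.8)(0.0819)² = 0.1402 kg·m².
The net torque has magnitude 13.9 N·m, opposing ω.
|α| = τ/I = 13.90/0.1402 = 99.15 rad/s² (deceleration).
0 = ω₀ − |α|t ⇒ t = ω₀/|α| = 194/99.15 = 1.957 s.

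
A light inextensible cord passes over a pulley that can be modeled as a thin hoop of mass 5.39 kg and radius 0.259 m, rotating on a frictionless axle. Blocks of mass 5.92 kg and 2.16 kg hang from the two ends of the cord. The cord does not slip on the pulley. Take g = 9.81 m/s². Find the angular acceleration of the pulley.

I = MR² = (5.39)(0.259)² = 0.3616 kg·m².
Heavier block: m₁g − T₁ = m₁a. Lighter block: T₂ − m₂g = m₂a.
Pulley: (T₁ − T₂)R = Iα = I(a/R), so T₁ − T₂ = (I/R²)a = 1·M_p a = 5.390·a.
Adding the three: (m₁ − m₂)g = (m₁ + m₂ + 5.390)a, so a = (5.92 − 2.16)(9.81)/(5.92 + 2.16 + 5.390) = 2.738 m/s².
α = a/R = 2.738/0.259 = 10.57 rad/s².

α ≈ 10.6 rad/s²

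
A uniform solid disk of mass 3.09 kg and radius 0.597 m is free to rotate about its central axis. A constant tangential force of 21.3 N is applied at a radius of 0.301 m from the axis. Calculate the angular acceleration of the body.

α ≈ 11.6 rad/s²

I = ½MR² = (1/2)(3.09)(0.597)² = 0.5507 kg·m².
τ = F·r = (21.3)(0.301) = 6.411 N·m.
From τ = Iα: α = 6.411/0.5507 = 11.64 rad/s².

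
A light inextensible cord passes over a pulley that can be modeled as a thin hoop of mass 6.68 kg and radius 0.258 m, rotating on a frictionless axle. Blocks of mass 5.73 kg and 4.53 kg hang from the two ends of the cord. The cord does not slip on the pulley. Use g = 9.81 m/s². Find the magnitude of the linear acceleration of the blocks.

a ≈ 0.695 m/s²

I = MR² = (6.68)(0.258)² = 0.4446 kg·m².
Heavier block: m₁g − T₁ = m₁a. Lighter block: T₂ − m₂g = m₂a.
Pulley: (T₁ − T₂)R = Iα = I(a/R), so T₁ − T₂ = (I/R²)a = 1·M_p a = 6.680·a.
Adding the three: (m₁ − m₂)g = (m₁ + m₂ + 6.680)a, so a = (5.73 − 4.53)(9.81)/(5.73 + 4.53 + 6.680) = 0.6949 m/s².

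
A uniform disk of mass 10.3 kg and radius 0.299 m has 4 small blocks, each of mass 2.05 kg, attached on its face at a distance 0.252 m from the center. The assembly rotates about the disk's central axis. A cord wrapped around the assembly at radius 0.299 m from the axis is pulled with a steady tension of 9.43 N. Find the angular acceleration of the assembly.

I_disk = ½MR² = ½(10.3)(0.299)² = 0.4604 kg·m².
I_blocks = 4·m·r² = 4(2.05)(0.252)² = 0.5207 kg·m².
Total I = 0.9811 kg·m².
τ = F r = (9.43)(0.299) = 2.820 N·m.
α = τ/I = 2.820/0.9811 = 2.874 rad/s².

α ≈ 2.87 rad/s²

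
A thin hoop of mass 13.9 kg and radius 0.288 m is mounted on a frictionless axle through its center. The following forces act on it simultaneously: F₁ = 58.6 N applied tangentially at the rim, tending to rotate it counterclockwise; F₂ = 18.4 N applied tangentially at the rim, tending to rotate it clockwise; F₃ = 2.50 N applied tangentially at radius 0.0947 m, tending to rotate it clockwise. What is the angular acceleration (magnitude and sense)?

I = MR² = (13.9)(0.288)² = 1.153 kg·m².
Taking counterclockwise as positive: τ₁ = +(58.6)(0.288) = +16.88 N·m; τ₂ = −(18.4)(0.288) = −5.299 N·m; τ₃ = −(2.50)(0.0947) = −0.2368 N·m.
Net torque τ = 11.34 N·m.
α = τ/I = 11.34/1.153 = 9.837 rad/s².

α ≈ 9.84 rad/s², counterclockwise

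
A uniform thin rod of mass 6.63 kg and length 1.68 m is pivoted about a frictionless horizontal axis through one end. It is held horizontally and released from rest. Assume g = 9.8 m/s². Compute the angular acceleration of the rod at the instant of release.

α ≈ 8.75 rad/s²

About the pivot, I = (1/3)ML² = (1/3)(6.63)(1.68)² = 6.238 kg·m².
The weight acts at the center, a distance L/2 = 0.8400 m from the pivot; τ = Mg(L/2) = 54.58 N·m.
α = τ/I = 54.58/6.238 = 8.750 rad/s².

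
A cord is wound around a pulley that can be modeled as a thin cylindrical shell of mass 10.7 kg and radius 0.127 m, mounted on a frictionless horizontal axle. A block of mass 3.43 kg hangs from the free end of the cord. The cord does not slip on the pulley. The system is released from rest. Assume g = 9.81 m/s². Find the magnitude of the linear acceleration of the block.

a ≈ 2.38 m/s²

I = MR² = (10.7)(0.127)² = 0.1726 kg·m².
Block: mg − T = ma. Pulley: TR = Iα. No-slip: a = αR, so T = (I/R²)a = 10.70·a.
Then mg = (m + 10.70)a, so a = (3.43)(9.81)/(3.43 + 10.70) = 2.381 m/s².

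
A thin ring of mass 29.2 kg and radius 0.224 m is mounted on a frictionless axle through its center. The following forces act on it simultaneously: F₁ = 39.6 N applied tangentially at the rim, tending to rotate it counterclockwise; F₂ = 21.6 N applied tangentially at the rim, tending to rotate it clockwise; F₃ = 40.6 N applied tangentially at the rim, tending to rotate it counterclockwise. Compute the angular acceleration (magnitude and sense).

I = MR² = (29.2)(0.224)² = 1.465 kg·m².
Taking counterclockwise as positive: τ₁ = +(39.6)(0.224) = +8.870 N·m; τ₂ = −(21.6)(0.224) = −4.838 N·m; τ₃ = +(40.6)(0.224) = +9.094 N·m.
Net torque τ = 13.13 N·m.
α = τ/I = 13.13/1.465 = 8.959 rad/s².

α ≈ 8.96 rad/s², counterclockwise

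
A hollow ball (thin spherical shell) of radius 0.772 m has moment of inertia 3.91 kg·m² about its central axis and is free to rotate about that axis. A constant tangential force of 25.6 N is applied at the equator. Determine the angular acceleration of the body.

α ≈ 5.05 rad/s²

τ = F R = (25.6)(0.772) = 19.76 N·m.
From τ = Iα: α = 19.76/3.910 = 5.055 rad/s².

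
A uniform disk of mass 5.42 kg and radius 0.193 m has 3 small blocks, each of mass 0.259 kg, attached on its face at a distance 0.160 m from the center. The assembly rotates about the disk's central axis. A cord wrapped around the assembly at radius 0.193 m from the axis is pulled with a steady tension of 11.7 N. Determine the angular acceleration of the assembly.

I_disk = ½MR² = ½(5.42)(0.193)² = 0.1009 kg·m².
I_blocks = 3·m·r² = 3(0.259)(0.160)² = 0.01989 kg·m².
Total I = 0.1208 kg·m².
τ = F r = (11.7)(0.193) = 2.258 N·m.
α = τ/I = 2.258/0.1208 = 18.69 rad/s².

α ≈ 18.7 rad/s²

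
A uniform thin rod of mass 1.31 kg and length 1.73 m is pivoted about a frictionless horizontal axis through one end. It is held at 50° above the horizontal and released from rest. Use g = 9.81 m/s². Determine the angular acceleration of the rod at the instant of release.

α ≈ 5.47 rad/s²

About the pivot, I = (1/3)ML² = (1/3)(1.31)(1.73)² = 1.307 kg·m².
The weight acts at the center, a distance L/2 = 0.8650 m from the pivot; τ = Mg(L/2) cos 50° = 7.145 N·m.
α = τ/I = 7.145/1.307 = 5.467 rad/s².
(Equivalently α = (3g/(2L)) cos 50° = 5.467 rad/s².)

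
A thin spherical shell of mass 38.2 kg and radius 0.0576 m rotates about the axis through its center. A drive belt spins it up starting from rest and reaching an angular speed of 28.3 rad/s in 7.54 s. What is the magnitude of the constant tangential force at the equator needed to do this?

F ≈ 5.51 N

I = (2/3)MR² = (2/3)(38.2)(0.0576)² = 0.08449 kg·m².
α = Δω/Δt = (28.3 − 0)/7.54 = 3.753 rad/s².
The required torque is τ = Iα = (0.08449)(3.753) = 0.3171 N·m.
A tangential force at the equator gives τ = FR, so F = τ/R = 0.3171/0.0576 = 5.506 N.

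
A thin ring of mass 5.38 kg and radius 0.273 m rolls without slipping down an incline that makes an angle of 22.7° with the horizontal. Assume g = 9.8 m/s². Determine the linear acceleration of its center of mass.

Translation along the incline: Mg sinθ − f = Ma.
Rotation about the center: fR = Iα with I = MR². No-slip gives a = αR, so f = (I/R²)a = M a.
Substituting: Mg sinθ = (1 + 1.000)Ma, so a = g sinθ/(1 + 1.000) = (9.8) sin 22.7° / 2.000 = 1.891 m/s².

a ≈ 1.89 m/s²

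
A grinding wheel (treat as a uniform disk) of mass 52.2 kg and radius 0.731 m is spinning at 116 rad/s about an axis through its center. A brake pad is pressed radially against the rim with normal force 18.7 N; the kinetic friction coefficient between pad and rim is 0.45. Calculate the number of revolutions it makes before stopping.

≈ 2430 revolutions

I = ½MR² = (1/2)(52.2)(0.731)² = 13.95 kg·m².
Friction force f = μN = (0.45)(18.7) = 8.415 N at the rim; torque magnitude τ = fR = 6.151 N·m, opposing ω.
|α| = τ/I = 6.151/13.95 = 0.4411 rad/s² (deceleration).
ω² = ω₀² − 2|α|θ with ω = 0 ⇒ θ = ω₀²/(2|α|) = 15250 rad = 2428 rev.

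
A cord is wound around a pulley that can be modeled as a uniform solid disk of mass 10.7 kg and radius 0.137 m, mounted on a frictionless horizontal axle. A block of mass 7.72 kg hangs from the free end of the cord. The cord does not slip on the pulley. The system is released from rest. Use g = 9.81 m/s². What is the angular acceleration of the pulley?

α ≈ 42.3 rad/s²

I = ½MR² = (1/2)(10.7)(0.137)² = 0.1004 kg·m².
Block: mg − T = ma. Pulley: TR = Iα. No-slip: a = αR, so T = (I/R²)a = 5.350·a.
Then mg = (m + 5.350)a, so a = (7.72)(9.81)/(7.72 + 5.350) = 5.794 m/s².
α = a/R = 5.794/0.137 = 42.30 rad/s².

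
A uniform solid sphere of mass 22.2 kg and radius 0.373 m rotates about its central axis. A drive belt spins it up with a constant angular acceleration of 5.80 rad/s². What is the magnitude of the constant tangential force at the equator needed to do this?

F ≈ 19.2 N

I = (2/5)MR² = (2/5)(22.2)(0.373)² = 1.235 kg·m².
The required torque is τ = Iα = (1.235)(5.800) = 7.166 N·m.
A tangential force at the equator gives τ = FR, so F = τ/R = 7.166/0.373 = 19.21 N.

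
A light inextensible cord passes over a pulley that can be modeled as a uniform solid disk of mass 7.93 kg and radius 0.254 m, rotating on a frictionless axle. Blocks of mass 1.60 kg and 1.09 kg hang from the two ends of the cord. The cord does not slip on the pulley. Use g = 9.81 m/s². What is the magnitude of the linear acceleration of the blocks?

I = ½MR² = (1/2)(7.93)(0.254)² = 0.2558 kg·m².
Heavier block: m₁g − T₁ = m₁a. Lighter block: T₂ − m₂g = m₂a.
Pulley: (T₁ − T₂)R = Iα = I(a/R), so T₁ − T₂ = (I/R²)a = (1/2)M_p a = 3.965·a.
Adding the three: (m₁ − m₂)g = (m₁ + m₂ + 3.965)a, so a = (1.60 − 1.09)(9.81)/(1.60 + 1.09 + 3.965) = 0.7518 m/s².

a ≈ 0.752 m/s²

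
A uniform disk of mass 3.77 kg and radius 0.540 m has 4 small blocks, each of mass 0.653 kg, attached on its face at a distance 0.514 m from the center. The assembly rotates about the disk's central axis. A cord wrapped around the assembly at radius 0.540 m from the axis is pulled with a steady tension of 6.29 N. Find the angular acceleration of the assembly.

I_disk = ½MR² = ½(3.77)(0.540)² = 0.5497 kg·m².
I_blocks = 4·m·r² = 4(0.653)(0.514)² = 0.6901 kg·m².
Total I = 1.240 kg·m².
τ = F r = (6.29)(0.540) = 3.397 N·m.
α = τ/I = 3.397/1.240 = 2.740 rad/s².

α ≈ 2.74 rad/s²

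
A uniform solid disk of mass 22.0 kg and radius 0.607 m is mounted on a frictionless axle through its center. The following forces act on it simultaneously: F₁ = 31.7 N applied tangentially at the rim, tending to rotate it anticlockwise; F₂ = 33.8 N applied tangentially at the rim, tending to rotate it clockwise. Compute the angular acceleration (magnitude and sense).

α ≈ 0.315 rad/s², clockwise

I = ½MR² = (1/2)(22.0)(0.607)² = 4.053 kg·m².
Taking anticlockwise as positive: τ₁ = +(31.7)(0.607) = +19.24 N·m; τ₂ = −(33.8)(0.607) = −20.52 N·m.
Net torque τ = -1.275 N·m.
α = τ/I = -1.275/4.053 = -0.3145 rad/s².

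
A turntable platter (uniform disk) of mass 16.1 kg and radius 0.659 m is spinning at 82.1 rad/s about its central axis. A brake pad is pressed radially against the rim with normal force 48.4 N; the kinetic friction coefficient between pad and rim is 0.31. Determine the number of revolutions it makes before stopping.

I = ½MR² = (1/2)(16.1)(0.659)² = 3.496 kg·m².
Friction force f = μN = (0.31)(48.4) = 15.00 N at the rim; torque magnitude τ = fR = 9.888 N·m, opposing ω.
|α| = τ/I = 9.888/3.496 = 2.828 rad/s² (deceleration).
ω² = ω₀² − 2|α|θ with ω = 0 ⇒ θ = ω₀²/(2|α|) = 1192 rad = 189.6 rev.

≈ 190 revolutions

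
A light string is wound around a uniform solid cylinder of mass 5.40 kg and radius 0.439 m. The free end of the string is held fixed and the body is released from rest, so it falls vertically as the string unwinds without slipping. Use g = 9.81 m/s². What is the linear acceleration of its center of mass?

a ≈ 6.54 m/s²

Translation: Mg − T = Ma. Rotation about the center: TR = Iα with I = ½MR².
With a = αR: T = (I/R²)a = (1/2)M a, so Mg = (1 + 0.5000)Ma.
a = g/(1 + 0.5000) = 9.81/1.500 = 6.540 m/s².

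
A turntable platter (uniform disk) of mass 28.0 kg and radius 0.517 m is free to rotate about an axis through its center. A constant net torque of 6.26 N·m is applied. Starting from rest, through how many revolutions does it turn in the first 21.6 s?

I = ½MR² = (1/2)(28.0)(0.517)² = 3.742 kg·m².
α = τ/I = 6.26/3.742 = 1.673 rad/s².
θ = ½αt² = ½(1.673)(21.6)² = 390.2 rad.
Revolutions = θ/(2π) = 62.11.

≈ 62.1 revolutions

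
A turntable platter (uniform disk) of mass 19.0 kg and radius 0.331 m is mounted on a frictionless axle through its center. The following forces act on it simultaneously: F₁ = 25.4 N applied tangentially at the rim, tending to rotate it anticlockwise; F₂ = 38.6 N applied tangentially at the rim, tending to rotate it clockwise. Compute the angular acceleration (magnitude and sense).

α ≈ 4.20 rad/s², clockwise

I = ½MR² = (1/2)(19.0)(0.331)² = 1.041 kg·m².
Taking anticlockwise as positive: τ₁ = +(25.4)(0.331) = +8.407 N·m; τ₂ = −(38.6)(0.331) = −12.78 N·m.
Net torque τ = -4.369 N·m.
α = τ/I = -4.369/1.041 = -4.198 rad/s².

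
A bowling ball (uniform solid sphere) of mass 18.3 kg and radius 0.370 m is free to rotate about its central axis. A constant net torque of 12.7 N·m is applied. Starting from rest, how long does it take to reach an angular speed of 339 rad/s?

I = (2/5)MR² = (2/5)(18.3)(0.370)² = 1.002 kg·m².
α = τ/I = 12.7/1.002 = 12.67 rad/s².
ω = αt ⇒ t = ω/α = 339/12.67 = 26.75 s.

t ≈ 26.7 s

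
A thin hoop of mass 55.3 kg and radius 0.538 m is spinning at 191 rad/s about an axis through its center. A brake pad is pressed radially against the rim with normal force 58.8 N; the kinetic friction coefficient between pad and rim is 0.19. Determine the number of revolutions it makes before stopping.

I = MR² = (55.3)(0.538)² = 16.01 kg·m².
Friction force f = μN = (0.19)(58.8) = 11.17 N at the rim; torque magnitude τ = fR = 6.011 N·m, opposing ω.
|α| = τ/I = 6.011/16.01 = 0.3755 rad/s² (deceleration).
ω² = ω₀² − 2|α|θ with ω = 0 ⇒ θ = ω₀²/(2|α|) = 48580 rad = 7731 rev.

≈ 7730 revolutions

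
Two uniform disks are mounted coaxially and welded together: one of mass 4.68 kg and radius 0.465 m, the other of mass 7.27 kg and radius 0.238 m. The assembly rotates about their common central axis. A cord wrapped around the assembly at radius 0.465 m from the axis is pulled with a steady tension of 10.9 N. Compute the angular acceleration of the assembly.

α ≈ 7.12 rad/s²

I = ½M₁R₁² + ½M₂R₂² = ½(4.68)(0.465)² + ½(7.27)(0.238)² = 0.7119 kg·m².
τ = F r = (10.9)(0.465) = 5.069 N·m.
α = τ/I = 5.069/0.7119 = 7.120 rad/s².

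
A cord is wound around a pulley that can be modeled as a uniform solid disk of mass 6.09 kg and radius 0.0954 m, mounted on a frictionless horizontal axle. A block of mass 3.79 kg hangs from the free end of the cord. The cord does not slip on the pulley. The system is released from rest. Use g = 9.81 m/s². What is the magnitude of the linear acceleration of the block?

I = ½MR² = (1/2)(6.09)(0.0954)² = 0.02771 kg·m².
Block: mg − T = ma. Pulley: TR = Iα. No-slip: a = αR, so T = (I/R²)a = 3.045·a.
Then mg = (m + 3.045)a, so a = (3.79)(9.81)/(3.79 + 3.045) = 5.440 m/s².

a ≈ 5.44 m/s²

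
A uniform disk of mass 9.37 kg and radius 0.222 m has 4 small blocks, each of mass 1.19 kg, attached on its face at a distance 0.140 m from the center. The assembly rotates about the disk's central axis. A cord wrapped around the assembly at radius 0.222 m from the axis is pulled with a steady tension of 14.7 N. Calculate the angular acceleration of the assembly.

I_disk = ½MR² = ½(9.37)(0.222)² = 0.2309 kg·m².
I_blocks = 4·m·r² = 4(1.19)(0.140)² = 0.09330 kg·m².
Total I = 0.3242 kg·m².
τ = F r = (14.7)(0.222) = 3.263 N·m.
α = τ/I = 3.263/0.3242 = 10.07 rad/s².

α ≈ 10.1 rad/s²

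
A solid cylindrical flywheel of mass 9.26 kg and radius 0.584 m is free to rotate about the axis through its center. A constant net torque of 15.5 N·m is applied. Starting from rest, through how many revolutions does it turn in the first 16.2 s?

I = ½MR² = (1/2)(9.26)(0.584)² = 1.579 kg·m².
α = τ/I = 15.5/1.579 = 9.816 rad/s².
θ = ½αt² = ½(9.816)(16.2)² = 1288 rad.
Revolutions = θ/(2π) = 205.0.

≈ 205 revolutions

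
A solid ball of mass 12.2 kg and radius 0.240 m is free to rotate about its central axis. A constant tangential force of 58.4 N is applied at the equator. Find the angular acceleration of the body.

I = (2/5)MR² = (2/5)(12.2)(0.240)² = 0.2811 kg·m².
τ = F R = (58.4)(0.240) = 14.02 N·m.
From τ = Iα: α = 14.02/0.2811 = 49.86 rad/s².

α ≈ 49.9 rad/s²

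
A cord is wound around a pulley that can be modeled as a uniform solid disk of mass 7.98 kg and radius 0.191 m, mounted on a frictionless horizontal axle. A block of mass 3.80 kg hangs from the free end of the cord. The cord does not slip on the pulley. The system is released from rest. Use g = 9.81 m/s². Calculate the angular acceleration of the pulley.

α ≈ 25.1 rad/s²

I = ½MR² = (1/2)(7.98)(0.191)² = 0.1456 kg·m².
Block: mg − T = ma. Pulley: TR = Iα. No-slip: a = αR, so T = (I/R²)a = 3.990·a.
Then mg = (m + 3.990)a, so a = (3.80)(9.81)/(3.80 + 3.990) = 4.785 m/s².
α = a/R = 4.785/0.191 = 25.05 rad/s².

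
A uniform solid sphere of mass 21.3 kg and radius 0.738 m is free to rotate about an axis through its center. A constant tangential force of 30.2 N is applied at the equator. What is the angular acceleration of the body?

I = (2/5)MR² = (2/5)(21.3)(0.738)² = 4.640 kg·m².
τ = F R = (30.2)(0.738) = 22.29 N·m.
From τ = Iα: α = 22.29/4.640 = 4.803 rad/s².

α ≈ 4.80 rad/s²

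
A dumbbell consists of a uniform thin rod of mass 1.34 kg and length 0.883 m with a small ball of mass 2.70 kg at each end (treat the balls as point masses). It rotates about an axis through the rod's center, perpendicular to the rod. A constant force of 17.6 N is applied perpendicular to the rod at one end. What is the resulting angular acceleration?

α ≈ 6.82 rad/s²

I_rod = (1/12)ML² = (1/12)(1.34)(0.883)² = 0.08707 kg·m².
I_balls = 2·m·(L/2)² = 2(2.70)(0.4415)² = 1.053 kg·m².
Total I = 1.140 kg·m².
τ = F·(L/2) = (17.6)(0.442) = 7.770 N·m.
α = τ/I = 7.770/1.140 = 6.818 rad/s².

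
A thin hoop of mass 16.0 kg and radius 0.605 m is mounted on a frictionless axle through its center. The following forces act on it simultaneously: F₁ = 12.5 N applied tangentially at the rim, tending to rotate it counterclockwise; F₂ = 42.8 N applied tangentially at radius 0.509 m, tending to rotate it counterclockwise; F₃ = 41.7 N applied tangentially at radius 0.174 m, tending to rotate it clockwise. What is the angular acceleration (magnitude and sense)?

I = MR² = (16.0)(0.605)² = 5.856 kg·m².
Taking counterclockwise as positive: τ₁ = +(12.5)(0.605) = +7.562 N·m; τ₂ = +(42.8)(0.509) = +21.79 N·m; τ₃ = −(41.7)(0.174) = −7.256 N·m.
Net torque τ = 22.09 N·m.
α = τ/I = 22.09/5.856 = 3.772 rad/s².

α ≈ 3.77 rad/s², counterclockwise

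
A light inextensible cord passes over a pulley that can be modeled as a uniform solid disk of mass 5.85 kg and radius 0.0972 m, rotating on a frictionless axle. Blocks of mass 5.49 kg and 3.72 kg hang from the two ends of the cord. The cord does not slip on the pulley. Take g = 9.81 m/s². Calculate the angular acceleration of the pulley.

I = ½MR² = (1/2)(5.85)(0.0972)² = 0.02763 kg·m².
Heavier block: m₁g − T₁ = m₁a. Lighter block: T₂ − m₂g = m₂a.
Pulley: (T₁ − T₂)R = Iα = I(a/R), so T₁ − T₂ = (I/R²)a = (1/2)M_p a = 2.925·a.
Adding the three: (m₁ − m₂)g = (m₁ + m₂ + 2.925)a, so a = (5.49 − 3.72)(9.81)/(5.49 + 3.72 + 2.925) = 1.431 m/s².
α = a/R = 1.431/0.0972 = 14.72 rad/s².

α ≈ 14.7 rad/s²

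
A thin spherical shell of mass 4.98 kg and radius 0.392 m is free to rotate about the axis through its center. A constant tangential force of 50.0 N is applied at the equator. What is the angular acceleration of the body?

I = (2/3)MR² = (2/3)(4.98)(0.392)² = 0.5102 kg·m².
τ = F R = (50.0)(0.392) = 19.60 N·m.
Newton's second law for rotation, τ = Iα, gives α = τ/I = 19.60/0.5102 = 38.42 rad/s².

α ≈ 38.4 rad/s²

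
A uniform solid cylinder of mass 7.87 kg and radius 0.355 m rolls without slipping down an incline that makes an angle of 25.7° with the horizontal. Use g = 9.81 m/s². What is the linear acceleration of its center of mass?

Translation along the incline: Mg sinθ − f = Ma.
Rotation about the center: fR = Iα with I = ½MR². No-slip gives a = αR, so f = (I/R²)a = (1/2)M a.
Substituting: Mg sinθ = (1 + 0.5000)Ma, so a = g sinθ/(1 + 0.5000) = (9.81) sin 25.7° / 1.500 = 2.836 m/s².

a ≈ 2.84 m/s²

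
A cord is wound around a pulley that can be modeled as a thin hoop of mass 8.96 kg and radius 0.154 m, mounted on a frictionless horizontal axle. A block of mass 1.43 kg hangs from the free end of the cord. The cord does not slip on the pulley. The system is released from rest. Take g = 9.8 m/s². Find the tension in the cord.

I = MR² = (8.96)(0.154)² = 0.2125 kg·m².
Block: mg − T = ma. Pulley: TR = Iα. No-slip: a = αR, so T = (I/R²)a = 8.960·a.
Then mg = (m + 8.960)a, so a = (1.43)(9.8)/(1.43 + 8.960) = 1.349 m/s².
T = 8.960·a = 12.09 N.

T ≈ 12.1 N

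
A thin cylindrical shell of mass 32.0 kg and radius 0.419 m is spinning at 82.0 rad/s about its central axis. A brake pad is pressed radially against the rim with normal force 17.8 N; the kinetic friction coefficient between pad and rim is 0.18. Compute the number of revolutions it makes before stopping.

I = MR² = (32.0)(0.419)² = 5.618 kg·m².
Friction force f = μN = (0.18)(17.8) = 3.204 N at the rim; torque magnitude τ = fR = 1.342 N·m, opposing ω.
|α| = τ/I = 1.342/5.618 = 0.2390 rad/s² (deceleration).
ω² = ω₀² − 2|α|θ with ω = 0 ⇒ θ = ω₀²/(2|α|) = 14070 rad = 2239 rev.

≈ 2240 revolutions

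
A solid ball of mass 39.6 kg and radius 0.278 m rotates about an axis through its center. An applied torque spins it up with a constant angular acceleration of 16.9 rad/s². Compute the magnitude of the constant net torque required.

τ ≈ 20.7 N·m

I = (2/5)MR² = (2/5)(39.6)(0.278)² = 1.224 kg·m².
τ = Iα = (1.224)(16.90) = 20.69 N·m.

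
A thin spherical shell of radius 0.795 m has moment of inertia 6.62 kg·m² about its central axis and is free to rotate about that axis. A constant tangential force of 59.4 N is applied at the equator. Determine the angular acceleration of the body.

α ≈ 7.13 rad/s²

τ = F R = (59.4)(0.795) = 47.22 N·m.
Newton's second law for rotation, τ = Iα, gives α = τ/I = 47.22/6.620 = 7.133 rad/s².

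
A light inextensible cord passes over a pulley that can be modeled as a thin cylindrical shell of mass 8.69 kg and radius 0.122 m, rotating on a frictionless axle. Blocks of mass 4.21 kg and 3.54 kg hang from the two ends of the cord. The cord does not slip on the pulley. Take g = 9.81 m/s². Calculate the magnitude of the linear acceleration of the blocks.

a ≈ 0.400 m/s²

I = MR² = (8.69)(0.122)² = 0.1293 kg·m².
Heavier block: m₁g − T₁ = m₁a. Lighter block: T₂ − m₂g = m₂a.
Pulley: (T₁ − T₂)R = Iα = I(a/R), so T₁ − T₂ = (I/R²)a = 1·M_p a = 8.690·a.
Adding the three: (m₁ − m₂)g = (m₁ + m₂ + 8.690)a, so a = (4.21 − 3.54)(9.81)/(4.21 + 3.54 + 8.690) = 0.3998 m/s².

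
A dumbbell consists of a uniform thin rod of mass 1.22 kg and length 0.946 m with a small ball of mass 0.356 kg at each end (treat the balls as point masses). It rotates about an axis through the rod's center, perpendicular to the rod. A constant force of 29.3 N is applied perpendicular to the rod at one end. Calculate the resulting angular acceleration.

α ≈ 55.4 rad/s²

I_rod = (1/12)ML² = (1/12)(1.22)(0.946)² = 0.09098 kg·m².
I_balls = 2·m·(L/2)² = 2(0.356)(0.4730)² = 0.1593 kg·m².
Total I = 0.2503 kg·m².
τ = F·(L/2) = (29.3)(0.473) = 13.86 N·m.
α = τ/I = 13.86/0.2503 = 55.37 rad/s².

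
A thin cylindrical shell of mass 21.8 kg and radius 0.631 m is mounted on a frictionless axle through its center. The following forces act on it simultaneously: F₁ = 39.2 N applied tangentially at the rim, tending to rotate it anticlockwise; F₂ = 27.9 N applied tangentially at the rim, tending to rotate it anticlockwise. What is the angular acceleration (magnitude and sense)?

α ≈ 4.88 rad/s², anticlockwise

I = MR² = (21.8)(0.631)² = 8.680 kg·m².
Taking anticlockwise as positive: τ₁ = +(39.2)(0.631) = +24.74 N·m; τ₂ = +(27.9)(0.631) = +17.60 N·m.
Net torque τ = 42.34 N·m.
α = τ/I = 42.34/8.680 = 4.878 rad/s².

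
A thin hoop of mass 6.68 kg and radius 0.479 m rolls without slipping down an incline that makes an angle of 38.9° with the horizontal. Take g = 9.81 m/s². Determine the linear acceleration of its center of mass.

Translation along the incline: Mg sinθ − f = Ma.
Rotation about the center: fR = Iα with I = MR². No-slip gives a = αR, so f = (I/R²)a = M a.
Substituting: Mg sinθ = (1 + 1.000)Ma, so a = g sinθ/(1 + 1.000) = (9.81) sin 38.9° / 2.000 = 3.080 m/s².

a ≈ 3.08 m/s²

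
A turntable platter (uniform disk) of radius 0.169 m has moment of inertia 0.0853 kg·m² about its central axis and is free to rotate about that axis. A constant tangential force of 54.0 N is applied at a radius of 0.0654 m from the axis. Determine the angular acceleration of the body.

α ≈ 41.4 rad/s²

τ = F·r = (54.0)(0.0654) = 3.532 N·m.
From τ = Iα: α = 3.532/0.08530 = 41.40 rad/s².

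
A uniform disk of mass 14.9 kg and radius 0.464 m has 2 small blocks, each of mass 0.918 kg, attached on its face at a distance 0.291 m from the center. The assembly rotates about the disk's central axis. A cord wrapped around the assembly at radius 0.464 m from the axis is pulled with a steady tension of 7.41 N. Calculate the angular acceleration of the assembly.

I_disk = ½MR² = ½(14.9)(0.464)² = 1.604 kg·m².
I_blocks = 2·m·r² = 2(0.918)(0.291)² = 0.1555 kg·m².
Total I = 1.759 kg·m².
τ = F r = (7.41)(0.464) = 3.438 N·m.
α = τ/I = 3.438/1.759 = 1.954 rad/s².

α ≈ 1.95 rad/s²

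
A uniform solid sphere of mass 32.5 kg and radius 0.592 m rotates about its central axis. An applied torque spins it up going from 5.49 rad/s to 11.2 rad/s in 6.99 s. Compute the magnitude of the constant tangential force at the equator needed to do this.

F ≈ 6.29 N

I = (2/5)MR² = (2/5)(32.5)(0.592)² = 4.556 kg·m².
α = Δω/Δt = (11.2 − 5.49)/6.99 = 0.8169 rad/s².
The required torque is τ = Iα = (4.556)(0.8169) = 3.722 N·m.
A tangential force at the equator gives τ = FR, so F = τ/R = 3.722/0.592 = 6.287 N.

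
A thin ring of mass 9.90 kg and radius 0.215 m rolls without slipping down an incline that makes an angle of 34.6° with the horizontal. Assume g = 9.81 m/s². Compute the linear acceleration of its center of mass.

a ≈ 2.79 m/s²

Translation along the incline: Mg sinθ − f = Ma.
Rotation about the center: fR = Iα with I = MR². No-slip gives a = αR, so f = (I/R²)a = M a.
Substituting: Mg sinθ = (1 + 1.000)Ma, so a = g sinθ/(1 + 1.000) = (9.81) sin 34.6° / 2.000 = 2.785 m/s².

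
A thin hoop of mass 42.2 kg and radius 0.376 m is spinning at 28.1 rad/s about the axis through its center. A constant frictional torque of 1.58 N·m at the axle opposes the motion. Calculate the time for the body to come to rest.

I = MR² = (42.2)(0.376)² = 5.966 kg·m².
The net torque has magnitude 1.58 N·m, opposing ω.
|α| = τ/I = 1.580/5.966 = 0.2648 rad/s² (deceleration).
0 = ω₀ − |α|t ⇒ t = ω₀/|α| = 28.1/0.2648 = 106.1 s.

t ≈ 106 s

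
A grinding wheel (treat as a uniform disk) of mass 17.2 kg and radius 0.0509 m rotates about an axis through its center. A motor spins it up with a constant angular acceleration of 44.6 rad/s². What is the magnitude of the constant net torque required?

τ ≈ 0.994 N·m

I = ½MR² = (1/2)(17.2)(0.0509)² = 0.02228 kg·m².
τ = Iα = (0.02228)(44.60) = 0.9937 N·m.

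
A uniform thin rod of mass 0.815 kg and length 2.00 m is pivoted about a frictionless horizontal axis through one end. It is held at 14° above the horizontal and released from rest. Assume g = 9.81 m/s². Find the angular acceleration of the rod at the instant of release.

α ≈ 7.14 rad/s²

About the pivot, I = (1/3)ML² = (1/3)(0.815)(2.00)² = 1.087 kg·m².
The weight acts at the center, a distance L/2 = 1.000 m from the pivot; τ = Mg(L/2) cos 14° = 7.758 N·m.
α = τ/I = 7.758/1.087 = 7.139 rad/s².
(Equivalently α = (3g/(2L)) cos 14° = 7.139 rad/s².)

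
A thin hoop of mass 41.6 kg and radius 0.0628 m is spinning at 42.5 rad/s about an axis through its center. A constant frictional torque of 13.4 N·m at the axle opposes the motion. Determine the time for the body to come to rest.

t ≈ 0.520 s

I = MR² = (41.6)(0.0628)² = 0.1641 kg·m².
The net torque has magnitude 13.4 N·m, opposing ω.
|α| = τ/I = 13.40/0.1641 = 81.68 rad/s² (deceleration).
0 = ω₀ − |α|t ⇒ t = ω₀/|α| = 42.5/81.68 = 0.5204 s.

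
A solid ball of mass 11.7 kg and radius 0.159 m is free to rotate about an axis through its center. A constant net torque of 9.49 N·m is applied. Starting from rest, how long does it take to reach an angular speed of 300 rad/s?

t ≈ 3.74 s

I = (2/5)MR² = (2/5)(11.7)(0.159)² = 0.1183 kg·m².
α = τ/I = 9.49/0.1183 = 80.21 rad/s².
ω = αt ⇒ t = ω/α = 300/80.21 = 3.740 s.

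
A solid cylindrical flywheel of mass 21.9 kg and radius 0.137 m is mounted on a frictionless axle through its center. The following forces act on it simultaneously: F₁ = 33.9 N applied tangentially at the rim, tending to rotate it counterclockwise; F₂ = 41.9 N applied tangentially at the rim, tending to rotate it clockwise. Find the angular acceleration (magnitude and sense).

I = ½MR² = (1/2)(21.9)(0.137)² = 0.2055 kg·m².
Taking counterclockwise as positive: τ₁ = +(33.9)(0.137) = +4.644 N·m; τ₂ = −(41.9)(0.137) = −5.740 N·m.
Net torque τ = -1.096 N·m.
α = τ/I = -1.096/0.2055 = -5.333 rad/s².

α ≈ 5.33 rad/s², clockwise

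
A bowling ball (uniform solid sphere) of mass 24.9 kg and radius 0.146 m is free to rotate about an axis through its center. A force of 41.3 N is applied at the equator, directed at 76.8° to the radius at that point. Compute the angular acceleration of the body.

α ≈ 27.7 rad/s²

I = (2/5)MR² = (2/5)(24.9)(0.146)² = 0.2123 kg·m².
Only the tangential component produces torque: τ = F R sinθ = (41.3)(0.146) sin 76.8° = 5.870 N·m.
From τ = Iα: α = 5.870/0.2123 = 27.65 rad/s².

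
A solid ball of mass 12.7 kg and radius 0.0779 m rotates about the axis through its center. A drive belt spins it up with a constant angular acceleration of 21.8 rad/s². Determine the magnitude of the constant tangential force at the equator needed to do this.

F ≈ 8.63 N

I = (2/5)MR² = (2/5)(12.7)(0.0779)² = 0.03083 kg·m².
The required torque is τ = Iα = (0.03083)(21.80) = 0.6720 N·m.
A tangential force at the equator gives τ = FR, so F = τ/R = 0.6720/0.0779 = 8.627 N.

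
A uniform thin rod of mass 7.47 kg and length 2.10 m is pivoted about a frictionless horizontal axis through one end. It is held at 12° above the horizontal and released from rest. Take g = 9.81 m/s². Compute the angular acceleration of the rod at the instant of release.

About the pivot, I = (1/3)ML² = (1/3)(7.47)(2.10)² = 10.98 kg·m².
The weight acts at the center, a distance L/2 = 1.050 m from the pivot; τ = Mg(L/2) cos 12° = 75.26 N·m.
α = τ/I = 75.26/10.98 = 6.854 rad/s².

α ≈ 6.85 rad/s²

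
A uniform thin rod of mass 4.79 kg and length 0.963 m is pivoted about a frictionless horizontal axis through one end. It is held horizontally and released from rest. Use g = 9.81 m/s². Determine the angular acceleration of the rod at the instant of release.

About the pivot, I = (1/3)ML² = (1/3)(4.79)(0.963)² = 1.481 kg·m².
The weight acts at the center, a distance L/2 = 0.4815 m from the pivot; τ = Mg(L/2) = 22.63 N·m.
α = τ/I = 22.63/1.481 = 15.28 rad/s².
(Equivalently α = (3g/(2L)) = 15.28 rad/s².)

α ≈ 15.3 rad/s²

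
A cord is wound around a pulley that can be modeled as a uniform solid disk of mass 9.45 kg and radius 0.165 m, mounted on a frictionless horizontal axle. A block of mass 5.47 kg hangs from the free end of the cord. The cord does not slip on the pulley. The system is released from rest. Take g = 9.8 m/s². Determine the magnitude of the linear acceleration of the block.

I = ½MR² = (1/2)(9.45)(0.165)² = 0.1286 kg·m².
Block: mg − T = ma. Pulley: TR = Iα. No-slip: a = αR, so T = (I/R²)a = 4.725·a.
Then mg = (m + 4.725)a, so a = (5.47)(9.8)/(5.47 + 4.725) = 5.258 m/s².

a ≈ 5.26 m/s²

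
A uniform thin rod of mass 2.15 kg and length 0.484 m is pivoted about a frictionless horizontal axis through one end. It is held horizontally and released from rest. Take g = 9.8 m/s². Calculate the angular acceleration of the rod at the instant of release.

About the pivot, I = (1/3)ML² = (1/3)(2.15)(0.484)² = 0.1679 kg·m².
The weight acts at the center, a distance L/2 = 0.2420 m from the pivot; τ = Mg(L/2) = 5.099 N·m.
α = τ/I = 5.099/0.1679 = 30.37 rad/s².

α ≈ 30.4 rad/s²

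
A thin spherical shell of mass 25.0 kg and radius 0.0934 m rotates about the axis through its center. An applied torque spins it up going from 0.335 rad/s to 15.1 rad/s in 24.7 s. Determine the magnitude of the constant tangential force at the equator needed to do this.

I = (2/3)MR² = (2/3)(25.0)(0.0934)² = 0.1454 kg·m².
α = Δω/Δt = (15.1 − 0.335)/24.7 = 0.5978 rad/s².
The required torque is τ = Iα = (0.1454)(0.5978) = 0.08691 N·m.
A tangential force at the equator gives τ = FR, so F = τ/R = 0.08691/0.0934 = 0.9305 N.

F ≈ 0.931 N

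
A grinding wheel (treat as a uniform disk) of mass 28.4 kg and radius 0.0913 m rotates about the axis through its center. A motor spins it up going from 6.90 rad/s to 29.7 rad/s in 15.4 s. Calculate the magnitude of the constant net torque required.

I = ½MR² = (1/2)(28.4)(0.0913)² = 0.1184 kg·m².
α = Δω/Δt = (29.7 − 6.90)/15.4 = 1.481 rad/s².
τ = Iα = (0.1184)(1.481) = 0.1752 N·m.

τ ≈ 0.175 N·m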